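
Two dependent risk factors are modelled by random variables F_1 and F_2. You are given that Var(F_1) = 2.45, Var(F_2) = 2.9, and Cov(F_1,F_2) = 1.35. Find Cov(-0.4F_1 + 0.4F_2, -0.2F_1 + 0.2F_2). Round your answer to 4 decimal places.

Cov(-0.4F_1 + 0.4F_2, -0.2F_1 + 0.2F_2) = (-0.4)(-0.2)Var(F_1) + (0.4)(0.2)Var(F_2) + [(-0.4)(0.2) + (0.4)(-0.2)]Cov(F_1,F_2)
= 0.08·2.45 + 0.08·2.9 + -0.16·1.35 = 0.212

0.2120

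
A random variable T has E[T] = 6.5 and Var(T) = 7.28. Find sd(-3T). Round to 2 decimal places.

8.09

Var(-3T) = (-3)²·7.28 = 65.52
sd(-3T) = √65.52 ≈ 8.09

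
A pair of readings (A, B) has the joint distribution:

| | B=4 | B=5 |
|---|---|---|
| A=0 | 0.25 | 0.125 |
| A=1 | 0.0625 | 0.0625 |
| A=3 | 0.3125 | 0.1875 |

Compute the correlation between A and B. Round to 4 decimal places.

E[A] = 1.625,  E[B] = 4.375
E[AB] = 7.125
Cov(A,B) = E[AB] − E[A]E[B] = 7.125 − (1.625)(4.375) = 0.015625
var(A) = 1.984375,  var(B) = 0.234375
ρ = 0.015625 / √(1.984375·0.234375) ≈ 0.0229

0.0229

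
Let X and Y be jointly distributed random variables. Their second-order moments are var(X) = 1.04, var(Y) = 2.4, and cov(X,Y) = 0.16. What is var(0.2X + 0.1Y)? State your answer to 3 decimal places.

0.072

var(0.2X + 0.1Y) = (0.2)²·var(X) + (0.1)²·var(Y) + 2·(0.2)·(0.1)·cov(X,Y)
= 0.04·1.04 + 0.01·2.4 + 0.04·0.16 = 0.072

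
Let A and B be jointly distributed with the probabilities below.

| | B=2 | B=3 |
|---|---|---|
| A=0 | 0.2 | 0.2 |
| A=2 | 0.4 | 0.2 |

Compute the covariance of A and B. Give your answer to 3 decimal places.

-0.080

E[A] = 1.2,  E[B] = 2.4
E[AB] = 2.8
Cov(A,B) = E[AB] − E[A]E[B] = 2.8 − (1.2)(2.4) = -0.08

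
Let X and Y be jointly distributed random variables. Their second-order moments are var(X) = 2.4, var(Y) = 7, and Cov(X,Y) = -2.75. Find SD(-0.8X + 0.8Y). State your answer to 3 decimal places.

3.088

var(-0.8X + 0.8Y) = (-0.8)²·var(X) + (0.8)²·var(Y) + 2·(-0.8)·(0.8)·Cov(X,Y)
= 0.64·2.4 + 0.64·7 + -1.28·-2.75 = 9.536
SD(-0.8X + 0.8Y) = √9.536 ≈ 3.088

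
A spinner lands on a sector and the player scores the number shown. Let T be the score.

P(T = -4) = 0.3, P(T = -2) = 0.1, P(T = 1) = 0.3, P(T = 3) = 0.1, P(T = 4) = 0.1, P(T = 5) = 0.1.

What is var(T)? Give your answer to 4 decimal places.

10.4900

E[T] = (-4)(0.3) + (-2)(0.1) + (1)(0.3) + (3)(0.1) + (4)(0.1) + (5)(0.1) = 0.1
E[T²] = (-4)²(0.3) + (-2)²(0.1) + (1)²(0.3) + (3)²(0.1) + (4)²(0.1) + (5)²(0.1) = 10.5
var(T) = E[T²] − (E[T])² = 10.5 − (0.1)² = 10.49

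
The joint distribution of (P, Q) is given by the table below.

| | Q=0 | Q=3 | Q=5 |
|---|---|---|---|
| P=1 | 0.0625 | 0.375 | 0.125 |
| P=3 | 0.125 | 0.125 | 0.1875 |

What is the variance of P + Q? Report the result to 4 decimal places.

3.8086

E[P] = 1.875,  E[Q] = 3.0625,  E[PQ] = 5.6875
Var(P) = 4.5 − (1.875)² = 0.984375;  Var(Q) = 12.3125 − (3.0625)² = 2.93359375
cov(P,Q) = 5.6875 − (1.875)(3.0625) = -0.0546875
Var(P + Q) = (1)²·0.984375 + (1)²·2.93359375 + 2·(1)·(1)·-0.0546875 = 3.80859375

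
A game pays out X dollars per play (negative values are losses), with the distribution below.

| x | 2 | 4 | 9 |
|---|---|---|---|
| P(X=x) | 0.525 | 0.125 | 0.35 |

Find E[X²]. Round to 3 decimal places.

E[X²] = (2)²(0.525) + (4)²(0.125) + (9)²(0.35) = 32.45

32.450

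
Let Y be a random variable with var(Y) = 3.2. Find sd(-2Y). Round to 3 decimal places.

3.578

var(-2Y) = (-2)²·3.2 = 12.8
sd(-2Y) = √12.8 ≈ 3.578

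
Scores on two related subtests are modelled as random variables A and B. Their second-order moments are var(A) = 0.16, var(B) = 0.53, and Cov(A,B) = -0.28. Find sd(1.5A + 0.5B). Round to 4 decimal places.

0.2693

var(1.5A + 0.5B) = (1.5)²·var(A) + (0.5)²·var(B) + 2·(1.5)·(0.5)·Cov(A,B)
= 2.25·0.16 + 0.25·0.53 + 1.5·-0.28 = 0.0725
sd(1.5A + 0.5B) = √0.0725 ≈ 0.2693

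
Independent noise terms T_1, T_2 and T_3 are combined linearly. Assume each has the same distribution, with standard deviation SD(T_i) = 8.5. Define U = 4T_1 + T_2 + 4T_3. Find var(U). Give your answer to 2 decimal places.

2384.25

var(T_i) = (8.5)² = 72.25
By independence, var(U) = (4)²var(T_1) + (1)²var(T_2) + (4)²var(T_3)
= (4)²·72.25 + (1)²·72.25 + (4)²·72.25 = 2384.25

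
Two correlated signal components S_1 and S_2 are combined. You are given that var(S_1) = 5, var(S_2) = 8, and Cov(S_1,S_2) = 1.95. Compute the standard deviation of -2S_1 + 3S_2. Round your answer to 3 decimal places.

var(-2S_1 + 3S_2) = (-2)²·var(S_1) + (3)²·var(S_2) + 2·(-2)·(3)·Cov(S_1,S_2)
= 4·5 + 9·8 + -12·1.95 = 68.6
SD(-2S_1 + 3S_2) = √68.6 ≈ 8.283

8.283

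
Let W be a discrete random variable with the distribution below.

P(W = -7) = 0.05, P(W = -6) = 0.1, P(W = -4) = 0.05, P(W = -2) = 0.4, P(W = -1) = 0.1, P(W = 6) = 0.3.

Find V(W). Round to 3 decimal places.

E[W] = (-7)(0.05) + (-6)(0.1) + (-4)(0.05) + (-2)(0.4) + (-1)(0.1) + (6)(0.3) = -0.25
E[W²] = (-7)²(0.05) + (-6)²(0.1) + (-4)²(0.05) + (-2)²(0.4) + (-1)²(0.1) + (6)²(0.3) = 19.35
V(W) = E[W²] − (E[W])² = 19.35 − (-0.25)² = 19.2875

19.288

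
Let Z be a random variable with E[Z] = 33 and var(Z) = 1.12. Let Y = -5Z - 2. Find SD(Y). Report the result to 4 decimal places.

var(-5Z - 2) = (-5)²·1.12 = 28
SD(Y) = √28 ≈ 5.2915

5.2915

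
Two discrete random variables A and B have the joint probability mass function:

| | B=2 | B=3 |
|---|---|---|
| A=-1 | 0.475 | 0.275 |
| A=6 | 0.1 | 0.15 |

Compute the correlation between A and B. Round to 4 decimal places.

0.2044

E[A] = 0.75,  E[B] = 2.425
E[AB] = 2.125
Cov(A,B) = E[AB] − E[A]E[B] = 2.125 − (0.75)(2.425) = 0.30625
Var(A) = 9.1875,  Var(B) = 0.244375
ρ = 0.30625 / √(9.1875·0.244375) ≈ 0.2044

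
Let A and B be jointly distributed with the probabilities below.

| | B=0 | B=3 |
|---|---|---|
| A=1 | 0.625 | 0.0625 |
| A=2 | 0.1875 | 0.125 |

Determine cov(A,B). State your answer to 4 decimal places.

0.1992

E[A] = 1.3125,  E[B] = 0.5625
E[AB] = 0.9375
cov(A,B) = E[AB] − E[A]E[B] = 0.9375 − (1.3125)(0.5625) = 0.19921875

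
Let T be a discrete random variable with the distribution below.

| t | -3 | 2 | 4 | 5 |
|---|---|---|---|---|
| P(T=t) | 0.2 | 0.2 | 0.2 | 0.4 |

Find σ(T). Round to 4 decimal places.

E[T] = (-3)(0.2) + (2)(0.2) + (4)(0.2) + (5)(0.4) = 2.6
E[T²] = (-3)²(0.2) + (2)²(0.2) + (4)²(0.2) + (5)²(0.4) = 15.8
Var(T) = E[T²] − (E[T])² = 15.8 − (2.6)² = 9.04
σ(T) = √9.04 ≈ 3.0067

3.0067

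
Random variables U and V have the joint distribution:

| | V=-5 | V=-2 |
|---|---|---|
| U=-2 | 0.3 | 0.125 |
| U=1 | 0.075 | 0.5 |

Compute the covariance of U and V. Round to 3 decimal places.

1.266

E[U] = -0.275,  E[V] = -3.125
E[UV] = 2.125
Cov(U,V) = E[UV] − E[U]E[V] = 2.125 − (-0.275)(-3.125) = 1.265625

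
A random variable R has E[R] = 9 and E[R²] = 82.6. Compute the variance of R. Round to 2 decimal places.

1.60

Var(R) = 82.6 − (9)² = 1.6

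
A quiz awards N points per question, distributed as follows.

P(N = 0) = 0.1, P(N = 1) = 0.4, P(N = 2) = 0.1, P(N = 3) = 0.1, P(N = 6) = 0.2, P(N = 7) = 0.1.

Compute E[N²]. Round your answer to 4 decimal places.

E[N²] = (0)²(0.1) + (1)²(0.4) + (2)²(0.1) + (3)²(0.1) + (6)²(0.2) + (7)²(0.1) = 13.8

13.8000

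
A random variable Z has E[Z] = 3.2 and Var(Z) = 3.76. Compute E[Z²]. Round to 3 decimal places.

14.000

E[Z²] = Var(Z) + (E[Z])² = 3.76 + (3.2)² = 14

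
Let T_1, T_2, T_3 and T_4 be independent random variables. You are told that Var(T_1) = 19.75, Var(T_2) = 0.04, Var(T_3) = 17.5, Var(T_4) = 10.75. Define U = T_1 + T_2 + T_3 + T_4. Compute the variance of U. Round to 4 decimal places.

48.0400

By independence, Var(U) = (1)²Var(T_1) + (1)²Var(T_2) + (1)²Var(T_3) + (1)²Var(T_4)
= (1)²·19.75 + (1)²·0.04 + (1)²·17.5 + (1)²·10.75 = 48.04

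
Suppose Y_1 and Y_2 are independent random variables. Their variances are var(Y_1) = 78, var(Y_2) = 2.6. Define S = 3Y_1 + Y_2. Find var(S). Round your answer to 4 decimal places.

By independence, var(S) = (3)²var(Y_1) + (1)²var(Y_2)
= (3)²·78 + (1)²·2.6 = 704.6

704.6000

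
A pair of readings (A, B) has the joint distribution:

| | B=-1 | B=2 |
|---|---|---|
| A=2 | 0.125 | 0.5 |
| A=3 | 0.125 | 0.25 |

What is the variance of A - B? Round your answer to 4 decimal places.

2.1094

E[A] = 2.375,  E[B] = 1.25,  E[AB] = 2.875
Var(A) = 5.875 − (2.375)² = 0.234375;  Var(B) = 3.25 − (1.25)² = 1.6875
cov(A,B) = 2.875 − (2.375)(1.25) = -0.09375
Var(A - B) = (1)²·0.234375 + (-1)²·1.6875 + 2·(1)·(-1)·-0.09375 = 2.109375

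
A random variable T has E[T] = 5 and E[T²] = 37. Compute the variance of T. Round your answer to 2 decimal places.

12.00

var(T) = 37 − (5)² = 12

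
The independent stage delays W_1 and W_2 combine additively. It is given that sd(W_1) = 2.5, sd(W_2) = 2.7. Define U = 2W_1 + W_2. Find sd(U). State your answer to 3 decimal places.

5.682

Var(W_1) = 6.25, Var(W_2) = 7.29
By independence, Var(U) = (2)²Var(W_1) + (1)²Var(W_2)
= (2)²·6.25 + (1)²·7.29 = 32.29
sd(U) = √32.29 ≈ 5.682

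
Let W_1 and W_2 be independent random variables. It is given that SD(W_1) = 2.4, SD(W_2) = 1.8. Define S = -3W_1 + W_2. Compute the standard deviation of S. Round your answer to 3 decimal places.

V(W_1) = 5.76, V(W_2) = 3.24
By independence, V(S) = (-3)²V(W_1) + (1)²V(W_2)
= (-3)²·5.76 + (1)²·3.24 = 55.08
SD(S) = √55.08 ≈ 7.422

7.422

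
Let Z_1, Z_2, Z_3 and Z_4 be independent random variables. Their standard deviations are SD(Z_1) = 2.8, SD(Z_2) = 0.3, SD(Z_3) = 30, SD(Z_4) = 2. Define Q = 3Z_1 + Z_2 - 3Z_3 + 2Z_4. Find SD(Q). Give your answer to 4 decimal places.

90.4801

var(Z_1) = 7.84, var(Z_2) = 0.09, var(Z_3) = 900, var(Z_4) = 4
By independence, var(Q) = (3)²var(Z_1) + (1)²var(Z_2) + (-3)²var(Z_3) + (2)²var(Z_4)
= (3)²·7.84 + (1)²·0.09 + (-3)²·900 + (2)²·4 = 8186.65
SD(Q) = √8186.65 ≈ 90.4801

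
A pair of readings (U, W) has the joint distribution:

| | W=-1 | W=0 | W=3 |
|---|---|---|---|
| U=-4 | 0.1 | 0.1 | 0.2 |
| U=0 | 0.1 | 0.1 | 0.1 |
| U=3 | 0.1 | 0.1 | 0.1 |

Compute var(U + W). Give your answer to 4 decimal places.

E[U] = -0.7,  E[W] = 0.9,  E[UW] = -1.4
var(U) = 9.1 − (-0.7)² = 8.61;  var(W) = 3.9 − (0.9)² = 3.09
Cov(U,W) = -1.4 − (-0.7)(0.9) = -0.77
var(U + W) = (1)²·8.61 + (1)²·3.09 + 2·(1)·(1)·-0.77 = 10.16

10.1600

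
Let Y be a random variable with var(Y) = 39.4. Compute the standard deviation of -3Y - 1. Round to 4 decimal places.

var(-3Y - 1) = (-3)²·39.4 = 354.6
SD(-3Y - 1) = √354.6 ≈ 18.8308

18.8308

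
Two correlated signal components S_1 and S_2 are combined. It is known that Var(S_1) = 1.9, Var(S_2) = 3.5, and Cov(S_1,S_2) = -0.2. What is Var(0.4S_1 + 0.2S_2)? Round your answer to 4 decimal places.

0.4120

Var(0.4S_1 + 0.2S_2) = (0.4)²·Var(S_1) + (0.2)²·Var(S_2) + 2·(0.4)·(0.2)·Cov(S_1,S_2)
= 0.16·1.9 + 0.04·3.5 + 0.16·-0.2 = 0.412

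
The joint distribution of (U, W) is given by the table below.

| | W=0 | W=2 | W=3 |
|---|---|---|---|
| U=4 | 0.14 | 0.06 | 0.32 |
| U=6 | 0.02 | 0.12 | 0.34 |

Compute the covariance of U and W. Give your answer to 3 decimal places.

0.274

E[U] = 4.96,  E[W] = 2.34
E[UW] = 11.88
Cov(U,W) = E[UW] − E[U]E[W] = 11.88 − (4.96)(2.34) = 0.2736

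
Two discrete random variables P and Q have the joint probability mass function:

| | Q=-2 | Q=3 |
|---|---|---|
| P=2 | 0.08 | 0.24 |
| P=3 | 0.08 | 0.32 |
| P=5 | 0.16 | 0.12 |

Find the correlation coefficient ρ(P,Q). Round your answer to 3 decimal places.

-0.298

E[P] = 3.24,  E[Q] = 1.4
E[PQ] = 3.72
Cov(P,Q) = E[PQ] − E[P]E[Q] = 3.72 − (3.24)(1.4) = -0.816
var(P) = 1.3824,  var(Q) = 5.44
ρ = -0.816 / √(1.3824·5.44) ≈ -0.298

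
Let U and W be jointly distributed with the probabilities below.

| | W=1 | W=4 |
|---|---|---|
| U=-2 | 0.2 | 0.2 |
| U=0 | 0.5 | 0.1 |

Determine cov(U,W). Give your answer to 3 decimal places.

-0.480

E[U] = -0.8,  E[W] = 1.9
E[UW] = -2
cov(U,W) = E[UW] − E[U]E[W] = -2 − (-0.8)(1.9) = -0.48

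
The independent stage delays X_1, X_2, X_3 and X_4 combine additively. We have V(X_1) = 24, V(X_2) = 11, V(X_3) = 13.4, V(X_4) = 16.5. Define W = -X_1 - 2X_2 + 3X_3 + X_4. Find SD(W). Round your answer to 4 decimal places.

By independence, V(W) = (-1)²V(X_1) + (-2)²V(X_2) + (3)²V(X_3) + (1)²V(X_4)
= (-1)²·24 + (-2)²·11 + (3)²·13.4 + (1)²·16.5 = 205.1
SD(W) = √205.1 ≈ 14.3213

14.3213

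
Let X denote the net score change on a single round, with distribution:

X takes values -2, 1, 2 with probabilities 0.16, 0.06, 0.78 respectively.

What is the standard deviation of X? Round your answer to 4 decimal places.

1.4595

E[X] = (-2)(0.16) + (1)(0.06) + (2)(0.78) = 1.3
E[X²] = (-2)²(0.16) + (1)²(0.06) + (2)²(0.78) = 3.82
Var(X) = E[X²] − (E[X])² = 3.82 − (1.3)² = 2.13
SD(X) = √2.13 ≈ 1.4595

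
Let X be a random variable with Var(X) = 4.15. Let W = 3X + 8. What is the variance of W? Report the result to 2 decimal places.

Var(3X + 8) = (3)²·Var(X) = 9·4.15 = 37.35

37.35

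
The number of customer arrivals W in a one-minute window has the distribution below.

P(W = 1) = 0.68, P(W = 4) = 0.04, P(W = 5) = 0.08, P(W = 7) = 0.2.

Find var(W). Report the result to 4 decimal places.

E[W] = (1)(0.68) + (4)(0.04) + (5)(0.08) + (7)(0.2) = 2.64
E[W²] = (1)²(0.68) + (4)²(0.04) + (5)²(0.08) + (7)²(0.2) = 13.12
var(W) = E[W²] − (E[W])² = 13.12 − (2.64)² = 6.1504

6.1504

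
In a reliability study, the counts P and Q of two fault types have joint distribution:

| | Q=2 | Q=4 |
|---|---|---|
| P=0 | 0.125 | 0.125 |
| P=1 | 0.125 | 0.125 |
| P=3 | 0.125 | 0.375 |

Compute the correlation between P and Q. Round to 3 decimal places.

0.248

E[P] = 1.75,  E[Q] = 3.25
E[PQ] = 6
cov(P,Q) = E[PQ] − E[P]E[Q] = 6 − (1.75)(3.25) = 0.3125
var(P) = 1.6875,  var(Q) = 0.9375
ρ = 0.3125 / √(1.6875·0.9375) ≈ 0.248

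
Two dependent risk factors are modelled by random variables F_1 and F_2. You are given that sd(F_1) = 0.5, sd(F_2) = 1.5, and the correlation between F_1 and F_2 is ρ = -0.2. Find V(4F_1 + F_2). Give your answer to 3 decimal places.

5.050

V(F_1) = (0.5)² = 0.25;  V(F_2) = (1.5)² = 2.25
Cov(F_1,F_2) = ρ·sd(F_1)·sd(F_2) = -0.2·0.5·1.5 = -0.15
V(4F_1 + F_2) = (4)²·V(F_1) + (1)²·V(F_2) + 2·(4)·(1)·Cov(F_1,F_2)
= 16·0.25 + 1·2.25 + 8·-0.15 = 5.05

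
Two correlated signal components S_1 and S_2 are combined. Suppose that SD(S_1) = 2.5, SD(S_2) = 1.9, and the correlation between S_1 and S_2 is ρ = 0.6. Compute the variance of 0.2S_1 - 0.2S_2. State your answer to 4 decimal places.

0.1664

var(S_1) = (2.5)² = 6.25;  var(S_2) = (1.9)² = 3.61
Cov(S_1,S_2) = ρ·SD(S_1)·SD(S_2) = 0.6·2.5·1.9 = 2.85
var(0.2S_1 - 0.2S_2) = (0.2)²·var(S_1) + (-0.2)²·var(S_2) + 2·(0.2)·(-0.2)·Cov(S_1,S_2)
= 0.04·6.25 + 0.04·3.61 + -0.08·2.85 = 0.1664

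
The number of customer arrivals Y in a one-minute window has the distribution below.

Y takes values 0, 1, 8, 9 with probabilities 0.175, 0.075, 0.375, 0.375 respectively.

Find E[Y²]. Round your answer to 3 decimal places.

E[Y²] = (0)²(0.175) + (1)²(0.075) + (8)²(0.375) + (9)²(0.375) = 54.45

54.450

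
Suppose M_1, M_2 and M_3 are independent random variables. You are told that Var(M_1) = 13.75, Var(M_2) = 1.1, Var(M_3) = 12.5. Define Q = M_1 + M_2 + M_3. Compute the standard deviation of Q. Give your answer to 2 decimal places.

5.23

By independence, Var(Q) = (1)²Var(M_1) + (1)²Var(M_2) + (1)²Var(M_3)
= (1)²·13.75 + (1)²·1.1 + (1)²·12.5 = 27.35
SD(Q) = √27.35 ≈ 5.23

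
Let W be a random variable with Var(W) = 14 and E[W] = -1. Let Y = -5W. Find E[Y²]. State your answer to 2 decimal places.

375.00

E[-5W] = -5·-1 = 5
Var(-5W) = (-5)²·14 = 350
E[Y²] = Var(Y) + (E[Y])² = 350 + (5)² = 375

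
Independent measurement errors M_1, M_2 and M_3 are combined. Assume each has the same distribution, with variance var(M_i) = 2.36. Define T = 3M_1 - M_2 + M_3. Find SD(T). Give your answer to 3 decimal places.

5.095

By independence, var(T) = (3)²var(M_1) + (-1)²var(M_2) + (1)²var(M_3)
= (3)²·2.36 + (-1)²·2.36 + (1)²·2.36 = 25.96
SD(T) = √25.96 ≈ 5.095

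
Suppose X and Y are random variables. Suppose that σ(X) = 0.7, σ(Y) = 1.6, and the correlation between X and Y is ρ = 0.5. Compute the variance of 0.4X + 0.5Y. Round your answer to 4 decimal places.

Var(X) = (0.7)² = 0.49;  Var(Y) = (1.6)² = 2.56
cov(X,Y) = ρ·σ(X)·σ(Y) = 0.5·0.7·1.6 = 0.56
Var(0.4X + 0.5Y) = (0.4)²·Var(X) + (0.5)²·Var(Y) + 2·(0.4)·(0.5)·cov(X,Y)
= 0.16·0.49 + 0.25·2.56 + 0.4·0.56 = 0.9424

0.9424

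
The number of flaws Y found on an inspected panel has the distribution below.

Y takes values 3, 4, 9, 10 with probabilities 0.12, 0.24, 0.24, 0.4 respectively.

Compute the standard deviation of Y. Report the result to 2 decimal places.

2.90

E[Y] = (3)(0.12) + (4)(0.24) + (9)(0.24) + (10)(0.4) = 7.48
E[Y²] = (3)²(0.12) + (4)²(0.24) + (9)²(0.24) + (10)²(0.4) = 64.36
V(Y) = E[Y²] − (E[Y])² = 64.36 − (7.48)² = 8.4096
σ(Y) = √8.4096 ≈ 2.90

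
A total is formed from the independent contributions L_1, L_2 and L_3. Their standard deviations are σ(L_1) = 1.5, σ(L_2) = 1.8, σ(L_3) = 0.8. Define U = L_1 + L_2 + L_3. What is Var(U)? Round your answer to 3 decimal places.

Var(L_1) = 2.25, Var(L_2) = 3.24, Var(L_3) = 0.64
By independence, Var(U) = (1)²Var(L_1) + (1)²Var(L_2) + (1)²Var(L_3)
= (1)²·2.25 + (1)²·3.24 + (1)²·0.64 = 6.13

6.130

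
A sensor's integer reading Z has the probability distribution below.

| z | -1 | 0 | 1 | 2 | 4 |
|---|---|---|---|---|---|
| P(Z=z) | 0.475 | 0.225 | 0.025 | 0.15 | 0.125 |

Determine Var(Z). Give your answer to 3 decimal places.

2.978

E[Z] = (-1)(0.475) + (0)(0.225) + (1)(0.025) + (2)(0.15) + (4)(0.125) = 0.35
E[Z²] = (-1)²(0.475) + (0)²(0.225) + (1)²(0.025) + (2)²(0.15) + (4)²(0.125) = 3.1
Var(Z) = E[Z²] − (E[Z])² = 3.1 − (0.35)² = 2.9775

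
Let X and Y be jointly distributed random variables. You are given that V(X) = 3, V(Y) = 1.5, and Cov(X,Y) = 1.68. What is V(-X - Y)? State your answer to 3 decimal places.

V(-X - Y) = (-1)²·V(X) + (-1)²·V(Y) + 2·(-1)·(-1)·Cov(X,Y)
= 1·3 + 1·1.5 + 2·1.68 = 7.86

7.860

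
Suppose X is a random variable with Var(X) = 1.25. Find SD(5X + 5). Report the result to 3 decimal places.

Var(5X + 5) = (5)²·1.25 = 31.25
SD(5X + 5) = √31.25 ≈ 5.590

5.590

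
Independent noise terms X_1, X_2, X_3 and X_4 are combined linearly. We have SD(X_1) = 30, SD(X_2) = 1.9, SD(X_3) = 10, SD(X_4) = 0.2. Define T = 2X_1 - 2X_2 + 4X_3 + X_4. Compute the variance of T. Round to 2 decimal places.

5214.48

Var(X_1) = 900, Var(X_2) = 3.61, Var(X_3) = 100, Var(X_4) = 0.04
By independence, Var(T) = (2)²Var(X_1) + (-2)²Var(X_2) + (4)²Var(X_3) + (1)²Var(X_4)
= (2)²·900 + (-2)²·3.61 + (4)²·100 + (1)²·0.04 = 5214.48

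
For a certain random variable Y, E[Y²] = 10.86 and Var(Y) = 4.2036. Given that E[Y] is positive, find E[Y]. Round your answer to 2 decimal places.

2.58

(E[Y])² = E[Y²] − Var(Y) = 10.86 − 4.2036 = 6.6564
E[Y] = √6.6564 = 2.58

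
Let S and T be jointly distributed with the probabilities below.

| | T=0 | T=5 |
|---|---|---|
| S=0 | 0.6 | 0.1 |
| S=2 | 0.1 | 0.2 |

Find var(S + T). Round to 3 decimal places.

8.290

E[S] = 0.6,  E[T] = 1.5,  E[ST] = 2
var(S) = 1.2 − (0.6)² = 0.84;  var(T) = 7.5 − (1.5)² = 5.25
cov(S,T) = 2 − (0.6)(1.5) = 1.1
var(S + T) = (1)²·0.84 + (1)²·5.25 + 2·(1)·(1)·1.1 = 8.29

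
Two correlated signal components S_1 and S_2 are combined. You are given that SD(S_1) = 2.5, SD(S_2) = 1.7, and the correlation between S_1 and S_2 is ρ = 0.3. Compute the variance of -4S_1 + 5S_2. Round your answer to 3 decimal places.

121.250

var(S_1) = (2.5)² = 6.25;  var(S_2) = (1.7)² = 2.89
Cov(S_1,S_2) = ρ·SD(S_1)·SD(S_2) = 0.3·2.5·1.7 = 1.275
var(-4S_1 + 5S_2) = (-4)²·var(S_1) + (5)²·var(S_2) + 2·(-4)·(5)·Cov(S_1,S_2)
= 16·6.25 + 25·2.89 + -40·1.275 = 121.25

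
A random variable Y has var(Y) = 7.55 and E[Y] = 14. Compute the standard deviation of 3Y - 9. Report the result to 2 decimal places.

var(3Y - 9) = (3)²·7.55 = 67.95
SD(3Y - 9) = √67.95 ≈ 8.24

8.24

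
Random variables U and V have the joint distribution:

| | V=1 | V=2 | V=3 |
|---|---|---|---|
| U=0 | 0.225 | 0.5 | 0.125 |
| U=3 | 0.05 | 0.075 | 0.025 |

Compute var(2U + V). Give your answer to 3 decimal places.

E[U] = 0.45,  E[V] = 1.875,  E[UV] = 0.825
var(U) = 1.35 − (0.45)² = 1.1475;  var(V) = 3.925 − (1.875)² = 0.409375
cov(U,V) = 0.825 − (0.45)(1.875) = -0.01875
var(2U + V) = (2)²·1.1475 + (1)²·0.409375 + 2·(2)·(1)·-0.01875 = 4.924375

4.924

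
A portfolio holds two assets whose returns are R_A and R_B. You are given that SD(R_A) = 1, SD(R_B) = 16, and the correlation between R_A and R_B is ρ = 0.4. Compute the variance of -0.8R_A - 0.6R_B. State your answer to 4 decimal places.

98.9440

Var(R_A) = (1)² = 1;  Var(R_B) = (16)² = 256
Cov(R_A,R_B) = ρ·SD(R_A)·SD(R_B) = 0.4·1·16 = 6.4
Var(-0.8R_A - 0.6R_B) = (-0.8)²·Var(R_A) + (-0.6)²·Var(R_B) + 2·(-0.8)·(-0.6)·Cov(R_A,R_B)
= 0.64·1 + 0.36·256 + 0.96·6.4 = 98.944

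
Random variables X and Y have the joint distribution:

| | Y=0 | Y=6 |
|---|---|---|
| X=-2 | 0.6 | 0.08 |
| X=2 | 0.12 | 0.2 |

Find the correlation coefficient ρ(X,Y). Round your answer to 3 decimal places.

0.527

E[X] = -0.72,  E[Y] = 1.68
E[XY] = 1.44
Cov(X,Y) = E[XY] − E[X]E[Y] = 1.44 − (-0.72)(1.68) = 2.6496
Var(X) = 3.4816,  Var(Y) = 7.2576
ρ = 2.6496 / √(3.4816·7.2576) ≈ 0.527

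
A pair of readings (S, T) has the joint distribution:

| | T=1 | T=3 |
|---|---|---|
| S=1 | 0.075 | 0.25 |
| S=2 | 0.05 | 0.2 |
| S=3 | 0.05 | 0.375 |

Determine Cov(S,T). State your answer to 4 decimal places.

0.0850

E[S] = 2.1,  E[T] = 2.65
E[ST] = 5.65
Cov(S,T) = E[ST] − E[S]E[T] = 5.65 − (2.1)(2.65) = 0.085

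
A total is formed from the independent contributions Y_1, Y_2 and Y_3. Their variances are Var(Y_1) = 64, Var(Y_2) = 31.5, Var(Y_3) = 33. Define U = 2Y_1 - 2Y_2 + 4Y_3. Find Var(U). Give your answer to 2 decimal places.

910.00

By independence, Var(U) = (2)²Var(Y_1) + (-2)²Var(Y_2) + (4)²Var(Y_3)
= (2)²·64 + (-2)²·31.5 + (4)²·33 = 910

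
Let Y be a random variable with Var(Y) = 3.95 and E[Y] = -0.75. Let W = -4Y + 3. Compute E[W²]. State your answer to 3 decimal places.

99.200

E[-4Y + 3] = -4·-0.75 + 3 = 6
Var(-4Y + 3) = (-4)²·3.95 = 63.2
E[W²] = Var(W) + (E[W])² = 63.2 + (6)² = 99.2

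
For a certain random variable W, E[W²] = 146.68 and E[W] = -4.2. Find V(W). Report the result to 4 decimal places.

V(W) = 146.68 − (-4.2)² = 129.04

129.0400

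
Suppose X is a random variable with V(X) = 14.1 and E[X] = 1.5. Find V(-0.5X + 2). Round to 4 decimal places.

V(-0.5X + 2) = (-0.5)²·V(X) = 0.25·14.1 = 3.525

3.5250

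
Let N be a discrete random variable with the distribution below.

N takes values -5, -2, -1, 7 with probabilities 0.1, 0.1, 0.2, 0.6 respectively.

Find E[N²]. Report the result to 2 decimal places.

32.50

E[N²] = (-5)²(0.1) + (-2)²(0.1) + (-1)²(0.2) + (7)²(0.6) = 32.5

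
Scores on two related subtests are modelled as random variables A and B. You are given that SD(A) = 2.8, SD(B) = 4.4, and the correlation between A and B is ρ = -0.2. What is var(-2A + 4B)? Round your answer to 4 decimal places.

var(A) = (2.8)² = 7.84;  var(B) = (4.4)² = 19.36
cov(A,B) = ρ·SD(A)·SD(B) = -0.2·2.8·4.4 = -2.464
var(-2A + 4B) = (-2)²·var(A) + (4)²·var(B) + 2·(-2)·(4)·cov(A,B)
= 4·7.84 + 16·19.36 + -16·-2.464 = 380.544

380.5440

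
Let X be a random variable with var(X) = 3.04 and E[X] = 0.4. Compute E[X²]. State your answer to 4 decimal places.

3.2000

E[X²] = var(X) + (E[X])² = 3.04 + (0.4)² = 3.2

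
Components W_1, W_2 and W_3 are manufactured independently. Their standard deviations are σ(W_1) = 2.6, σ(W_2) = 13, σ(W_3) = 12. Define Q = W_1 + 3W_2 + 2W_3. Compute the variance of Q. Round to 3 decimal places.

2103.760

var(W_1) = 6.76, var(W_2) = 169, var(W_3) = 144
By independence, var(Q) = (1)²var(W_1) + (3)²var(W_2) + (2)²var(W_3)
= (1)²·6.76 + (3)²·169 + (2)²·144 = 2103.76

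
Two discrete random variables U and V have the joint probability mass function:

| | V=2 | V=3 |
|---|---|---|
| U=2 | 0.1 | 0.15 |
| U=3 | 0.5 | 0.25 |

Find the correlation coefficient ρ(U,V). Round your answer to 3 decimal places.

E[U] = 2.75,  E[V] = 2.4
E[UV] = 6.55
cov(U,V) = E[UV] − E[U]E[V] = 6.55 − (2.75)(2.4) = -0.05
Var(U) = 0.1875,  Var(V) = 0.24
ρ = -0.05 / √(0.1875·0.24) ≈ -0.236

-0.236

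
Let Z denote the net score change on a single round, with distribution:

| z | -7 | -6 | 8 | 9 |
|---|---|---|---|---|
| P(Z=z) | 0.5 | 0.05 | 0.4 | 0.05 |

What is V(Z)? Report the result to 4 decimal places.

55.9275

E[Z] = (-7)(0.5) + (-6)(0.05) + (8)(0.4) + (9)(0.05) = -0.15
E[Z²] = (-7)²(0.5) + (-6)²(0.05) + (8)²(0.4) + (9)²(0.05) = 55.95
V(Z) = E[Z²] − (E[Z])² = 55.95 − (-0.15)² = 55.9275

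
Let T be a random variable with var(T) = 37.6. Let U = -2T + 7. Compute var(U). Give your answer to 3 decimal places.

var(-2T + 7) = (-2)²·var(T) = 4·37.6 = 150.4

150.400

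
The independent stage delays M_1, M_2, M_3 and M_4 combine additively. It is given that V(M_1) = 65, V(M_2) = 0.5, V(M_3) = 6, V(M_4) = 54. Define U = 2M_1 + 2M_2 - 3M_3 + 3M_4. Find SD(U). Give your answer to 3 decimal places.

28.320

By independence, V(U) = (2)²V(M_1) + (2)²V(M_2) + (-3)²V(M_3) + (3)²V(M_4)
= (2)²·65 + (2)²·0.5 + (-3)²·6 + (3)²·54 = 802
SD(U) = √802 ≈ 28.320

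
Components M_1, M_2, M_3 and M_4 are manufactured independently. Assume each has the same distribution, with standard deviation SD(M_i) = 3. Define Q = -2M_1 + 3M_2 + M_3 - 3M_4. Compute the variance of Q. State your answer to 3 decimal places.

var(M_i) = (3)² = 9
By independence, var(Q) = (-2)²var(M_1) + (3)²var(M_2) + (1)²var(M_3) + (-3)²var(M_4)
= (-2)²·9 + (3)²·9 + (1)²·9 + (-3)²·9 = 207

207.000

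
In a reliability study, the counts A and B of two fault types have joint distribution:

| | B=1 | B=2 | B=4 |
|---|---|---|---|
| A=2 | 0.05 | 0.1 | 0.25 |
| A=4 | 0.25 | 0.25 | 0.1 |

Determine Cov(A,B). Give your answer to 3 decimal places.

E[A] = 3.2,  E[B] = 2.4
E[AB] = 7.1
Cov(A,B) = E[AB] − E[A]E[B] = 7.1 − (3.2)(2.4) = -0.58

-0.580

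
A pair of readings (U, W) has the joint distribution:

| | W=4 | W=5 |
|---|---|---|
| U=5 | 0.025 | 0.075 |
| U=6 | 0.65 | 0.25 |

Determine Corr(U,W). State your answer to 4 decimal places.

E[U] = 5.9,  E[W] = 4.325
E[UW] = 25.475
cov(U,W) = E[UW] − E[U]E[W] = 25.475 − (5.9)(4.325) = -0.0425
Var(U) = 0.09,  Var(W) = 0.219375
ρ = -0.0425 / √(0.09·0.219375) ≈ -0.3025

-0.3025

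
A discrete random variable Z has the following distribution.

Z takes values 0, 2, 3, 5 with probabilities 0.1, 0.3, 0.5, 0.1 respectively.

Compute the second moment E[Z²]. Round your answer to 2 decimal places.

E[Z²] = (0)²(0.1) + (2)²(0.3) + (3)²(0.5) + (5)²(0.1) = 8.2

8.20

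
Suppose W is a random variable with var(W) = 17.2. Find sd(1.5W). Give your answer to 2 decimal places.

6.22

var(1.5W) = (1.5)²·17.2 = 38.7
sd(1.5W) = √38.7 ≈ 6.22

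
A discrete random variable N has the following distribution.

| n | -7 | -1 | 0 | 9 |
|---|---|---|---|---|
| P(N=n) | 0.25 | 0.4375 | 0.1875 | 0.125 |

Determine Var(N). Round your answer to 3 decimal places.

E[N] = (-7)(0.25) + (-1)(0.4375) + (0)(0.1875) + (9)(0.125) = -1.0625
E[N²] = (-7)²(0.25) + (-1)²(0.4375) + (0)²(0.1875) + (9)²(0.125) = 22.8125
Var(N) = E[N²] − (E[N])² = 22.8125 − (-1.0625)² = 21.68359375

21.684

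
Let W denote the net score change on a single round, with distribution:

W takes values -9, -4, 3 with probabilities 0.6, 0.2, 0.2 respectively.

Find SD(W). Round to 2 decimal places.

E[W] = (-9)(0.6) + (-4)(0.2) + (3)(0.2) = -5.6
E[W²] = (-9)²(0.6) + (-4)²(0.2) + (3)²(0.2) = 53.6
V(W) = E[W²] − (E[W])² = 53.6 − (-5.6)² = 22.24
SD(W) = √22.24 ≈ 4.72

4.72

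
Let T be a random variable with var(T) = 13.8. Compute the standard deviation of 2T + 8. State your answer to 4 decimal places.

var(2T + 8) = (2)²·13.8 = 55.2
SD(2T + 8) = √55.2 ≈ 7.4297

7.4297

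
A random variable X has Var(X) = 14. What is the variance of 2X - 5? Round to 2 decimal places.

Var(2X - 5) = (2)²·Var(X) = 4·14 = 56

56.00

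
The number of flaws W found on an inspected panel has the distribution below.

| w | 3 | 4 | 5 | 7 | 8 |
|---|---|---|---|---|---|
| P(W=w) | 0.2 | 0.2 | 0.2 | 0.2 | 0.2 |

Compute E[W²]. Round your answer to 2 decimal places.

E[W²] = (3)²(0.2) + (4)²(0.2) + (5)²(0.2) + (7)²(0.2) + (8)²(0.2) = 32.6

32.60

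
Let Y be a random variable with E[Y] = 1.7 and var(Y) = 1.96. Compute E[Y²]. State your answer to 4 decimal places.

E[Y²] = var(Y) + (E[Y])² = 1.96 + (1.7)² = 4.85

4.8500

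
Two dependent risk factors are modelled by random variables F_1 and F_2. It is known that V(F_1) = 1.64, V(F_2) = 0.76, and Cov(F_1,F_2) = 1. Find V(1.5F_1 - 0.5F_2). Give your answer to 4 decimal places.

2.3800

V(1.5F_1 - 0.5F_2) = (1.5)²·V(F_1) + (-0.5)²·V(F_2) + 2·(1.5)·(-0.5)·Cov(F_1,F_2)
= 2.25·1.64 + 0.25·0.76 + -1.5·1 = 2.38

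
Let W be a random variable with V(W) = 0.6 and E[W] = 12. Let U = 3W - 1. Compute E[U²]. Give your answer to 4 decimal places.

E[3W - 1] = 3·12 − 1 = 35
V(3W - 1) = (3)²·0.6 = 5.4
E[U²] = V(U) + (E[U])² = 5.4 + (35)² = 1230.4

1230.4000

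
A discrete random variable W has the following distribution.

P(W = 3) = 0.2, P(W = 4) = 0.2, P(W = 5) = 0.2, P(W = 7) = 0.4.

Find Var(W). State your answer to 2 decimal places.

2.56

E[W] = (3)(0.2) + (4)(0.2) + (5)(0.2) + (7)(0.4) = 5.2
E[W²] = (3)²(0.2) + (4)²(0.2) + (5)²(0.2) + (7)²(0.4) = 29.6
Var(W) = E[W²] − (E[W])² = 29.6 − (5.2)² = 2.56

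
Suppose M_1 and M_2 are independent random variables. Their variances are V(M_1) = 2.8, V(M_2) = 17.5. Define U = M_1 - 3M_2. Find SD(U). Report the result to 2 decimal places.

12.66

By independence, V(U) = (1)²V(M_1) + (-3)²V(M_2)
= (1)²·2.8 + (-3)²·17.5 = 160.3
SD(U) = √160.3 ≈ 12.66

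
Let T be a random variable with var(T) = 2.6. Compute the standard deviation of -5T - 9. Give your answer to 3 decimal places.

8.062

var(-5T - 9) = (-5)²·2.6 = 65
SD(-5T - 9) = √65 ≈ 8.062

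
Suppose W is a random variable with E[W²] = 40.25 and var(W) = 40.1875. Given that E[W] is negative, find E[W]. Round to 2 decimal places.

(E[W])² = E[W²] − var(W) = 40.25 − 40.1875 = 0.0625
E[W] = −√0.0625 = -0.25

-0.25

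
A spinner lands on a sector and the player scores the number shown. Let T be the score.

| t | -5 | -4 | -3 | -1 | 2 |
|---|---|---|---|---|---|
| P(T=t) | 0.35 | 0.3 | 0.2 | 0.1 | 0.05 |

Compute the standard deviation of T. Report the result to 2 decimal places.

E[T] = (-5)(0.35) + (-4)(0.3) + (-3)(0.2) + (-1)(0.1) + (2)(0.05) = -3.55
E[T²] = (-5)²(0.35) + (-4)²(0.3) + (-3)²(0.2) + (-1)²(0.1) + (2)²(0.05) = 15.65
Var(T) = E[T²] − (E[T])² = 15.65 − (-3.55)² = 3.0475
sd(T) = √3.0475 ≈ 1.75

1.75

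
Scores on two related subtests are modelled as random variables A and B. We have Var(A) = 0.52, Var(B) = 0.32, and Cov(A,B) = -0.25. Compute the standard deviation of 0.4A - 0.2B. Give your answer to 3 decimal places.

0.369

Var(0.4A - 0.2B) = (0.4)²·Var(A) + (-0.2)²·Var(B) + 2·(0.4)·(-0.2)·Cov(A,B)
= 0.16·0.52 + 0.04·0.32 + -0.16·-0.25 = 0.136
SD(0.4A - 0.2B) = √0.136 ≈ 0.369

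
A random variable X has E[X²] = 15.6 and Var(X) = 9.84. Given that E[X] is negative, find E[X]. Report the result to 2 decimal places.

-2.40

(E[X])² = E[X²] − Var(X) = 15.6 − 9.84 = 5.76
E[X] = −√5.76 = -2.4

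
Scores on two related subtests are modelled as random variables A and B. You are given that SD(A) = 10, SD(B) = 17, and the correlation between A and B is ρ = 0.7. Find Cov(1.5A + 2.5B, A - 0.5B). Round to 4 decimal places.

-3.0000

var(A) = (10)² = 100;  var(B) = (17)² = 289
Cov(A,B) = ρ·SD(A)·SD(B) = 0.7·10·17 = 119
Cov(1.5A + 2.5B, A - 0.5B) = (1.5)(1)var(A) + (2.5)(-0.5)var(B) + [(1.5)(-0.5) + (2.5)(1)]Cov(A,B)
= 1.5·100 + -1.25·289 + 1.75·119 = -3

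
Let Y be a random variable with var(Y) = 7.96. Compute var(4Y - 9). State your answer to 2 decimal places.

127.36

var(4Y - 9) = (4)²·var(Y) = 16·7.96 = 127.36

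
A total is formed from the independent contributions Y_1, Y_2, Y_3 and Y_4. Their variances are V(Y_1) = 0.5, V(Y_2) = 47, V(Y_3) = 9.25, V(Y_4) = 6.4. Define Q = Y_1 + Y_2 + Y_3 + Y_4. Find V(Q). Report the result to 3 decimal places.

By independence, V(Q) = (1)²V(Y_1) + (1)²V(Y_2) + (1)²V(Y_3) + (1)²V(Y_4)
= (1)²·0.5 + (1)²·47 + (1)²·9.25 + (1)²·6.4 = 63.15

63.150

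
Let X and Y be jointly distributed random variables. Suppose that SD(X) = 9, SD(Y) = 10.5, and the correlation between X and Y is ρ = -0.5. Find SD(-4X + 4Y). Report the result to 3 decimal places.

67.617

var(X) = (9)² = 81;  var(Y) = (10.5)² = 110.25
Cov(X,Y) = ρ·SD(X)·SD(Y) = -0.5·9·10.5 = -47.25
var(-4X + 4Y) = (-4)²·var(X) + (4)²·var(Y) + 2·(-4)·(4)·Cov(X,Y)
= 16·81 + 16·110.25 + -32·-47.25 = 4572
SD(-4X + 4Y) = √4572 ≈ 67.617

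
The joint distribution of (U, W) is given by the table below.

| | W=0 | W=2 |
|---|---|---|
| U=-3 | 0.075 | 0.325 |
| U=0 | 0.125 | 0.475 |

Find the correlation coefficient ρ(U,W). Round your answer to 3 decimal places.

E[U] = -1.2,  E[W] = 1.6
E[UW] = -1.95
Cov(U,W) = E[UW] − E[U]E[W] = -1.95 − (-1.2)(1.6) = -0.03
V(U) = 2.16,  V(W) = 0.64
ρ = -0.03 / √(2.16·0.64) ≈ -0.026

-0.026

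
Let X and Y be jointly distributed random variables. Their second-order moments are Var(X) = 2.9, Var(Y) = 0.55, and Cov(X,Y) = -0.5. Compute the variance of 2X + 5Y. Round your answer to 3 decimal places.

15.350

Var(2X + 5Y) = (2)²·Var(X) + (5)²·Var(Y) + 2·(2)·(5)·Cov(X,Y)
= 4·2.9 + 25·0.55 + 20·-0.5 = 15.35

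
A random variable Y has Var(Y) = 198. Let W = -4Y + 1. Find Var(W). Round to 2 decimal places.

Var(-4Y + 1) = (-4)²·Var(Y) = 16·198 = 3168

3168.00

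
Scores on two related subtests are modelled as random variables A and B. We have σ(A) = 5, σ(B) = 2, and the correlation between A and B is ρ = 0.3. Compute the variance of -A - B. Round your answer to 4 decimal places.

var(A) = (5)² = 25;  var(B) = (2)² = 4
Cov(A,B) = ρ·σ(A)·σ(B) = 0.3·5·2 = 3
var(-A - B) = (-1)²·var(A) + (-1)²·var(B) + 2·(-1)·(-1)·Cov(A,B)
= 1·25 + 1·4 + 2·3 = 35

35.0000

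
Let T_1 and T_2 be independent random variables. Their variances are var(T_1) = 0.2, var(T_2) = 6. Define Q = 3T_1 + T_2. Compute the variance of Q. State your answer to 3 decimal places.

By independence, var(Q) = (3)²var(T_1) + (1)²var(T_2)
= (3)²·0.2 + (1)²·6 = 7.8

7.800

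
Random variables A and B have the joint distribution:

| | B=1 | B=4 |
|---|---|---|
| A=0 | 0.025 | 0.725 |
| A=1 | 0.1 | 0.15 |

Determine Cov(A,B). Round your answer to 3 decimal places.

-0.206

E[A] = 0.25,  E[B] = 3.625
E[AB] = 0.7
Cov(A,B) = E[AB] − E[A]E[B] = 0.7 − (0.25)(3.625) = -0.20625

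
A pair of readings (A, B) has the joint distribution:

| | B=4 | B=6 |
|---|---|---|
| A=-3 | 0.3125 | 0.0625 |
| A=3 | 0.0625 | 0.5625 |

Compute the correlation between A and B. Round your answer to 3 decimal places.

0.733

E[A] = 0.75,  E[B] = 5.25
E[AB] = 6
Cov(A,B) = E[AB] − E[A]E[B] = 6 − (0.75)(5.25) = 2.0625
var(A) = 8.4375,  var(B) = 0.9375
ρ = 2.0625 / √(8.4375·0.9375) ≈ 0.733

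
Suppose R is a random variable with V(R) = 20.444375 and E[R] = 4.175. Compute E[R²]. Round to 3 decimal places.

37.875

E[R²] = V(R) + (E[R])² = 20.444375 + (4.175)² = 37.875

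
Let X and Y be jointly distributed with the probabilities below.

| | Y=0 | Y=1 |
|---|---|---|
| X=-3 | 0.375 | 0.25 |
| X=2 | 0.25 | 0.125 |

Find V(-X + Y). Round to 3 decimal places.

E[X] = -1.125,  E[Y] = 0.375,  E[XY] = -0.5
V(X) = 7.125 − (-1.125)² = 5.859375;  V(Y) = 0.375 − (0.375)² = 0.234375
Cov(X,Y) = -0.5 − (-1.125)(0.375) = -0.078125
V(-X + Y) = (-1)²·5.859375 + (1)²·0.234375 + 2·(-1)·(1)·-0.078125 = 6.25

6.250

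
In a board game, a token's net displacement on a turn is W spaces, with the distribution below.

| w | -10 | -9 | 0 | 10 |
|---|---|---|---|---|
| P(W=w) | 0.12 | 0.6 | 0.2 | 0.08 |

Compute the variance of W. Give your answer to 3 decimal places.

E[W] = (-10)(0.12) + (-9)(0.6) + (0)(0.2) + (10)(0.08) = -5.8
E[W²] = (-10)²(0.12) + (-9)²(0.6) + (0)²(0.2) + (10)²(0.08) = 68.6
V(W) = E[W²] − (E[W])² = 68.6 − (-5.8)² = 34.96

34.960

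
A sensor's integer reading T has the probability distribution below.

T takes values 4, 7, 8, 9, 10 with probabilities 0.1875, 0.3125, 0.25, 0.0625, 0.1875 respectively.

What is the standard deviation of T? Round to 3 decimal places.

E[T] = (4)(0.1875) + (7)(0.3125) + (8)(0.25) + (9)(0.0625) + (10)(0.1875) = 7.375
E[T²] = (4)²(0.1875) + (7)²(0.3125) + (8)²(0.25) + (9)²(0.0625) + (10)²(0.1875) = 58.125
var(T) = E[T²] − (E[T])² = 58.125 − (7.375)² = 3.734375
SD(T) = √3.734375 ≈ 1.932

1.932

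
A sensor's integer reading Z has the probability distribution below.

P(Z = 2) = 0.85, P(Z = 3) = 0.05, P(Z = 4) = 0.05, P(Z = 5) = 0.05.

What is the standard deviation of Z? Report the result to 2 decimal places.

E[Z] = (2)(0.85) + (3)(0.05) + (4)(0.05) + (5)(0.05) = 2.3
E[Z²] = (2)²(0.85) + (3)²(0.05) + (4)²(0.05) + (5)²(0.05) = 5.9
var(Z) = E[Z²] − (E[Z])² = 5.9 − (2.3)² = 0.61
sd(Z) = √0.61 ≈ 0.78

0.78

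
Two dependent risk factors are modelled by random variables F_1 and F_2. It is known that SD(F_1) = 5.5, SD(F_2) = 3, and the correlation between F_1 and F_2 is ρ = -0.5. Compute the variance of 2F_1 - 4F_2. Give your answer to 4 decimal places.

V(F_1) = (5.5)² = 30.25;  V(F_2) = (3)² = 9
cov(F_1,F_2) = ρ·SD(F_1)·SD(F_2) = -0.5·5.5·3 = -8.25
V(2F_1 - 4F_2) = (2)²·V(F_1) + (-4)²·V(F_2) + 2·(2)·(-4)·cov(F_1,F_2)
= 4·30.25 + 16·9 + -16·-8.25 = 397

397.0000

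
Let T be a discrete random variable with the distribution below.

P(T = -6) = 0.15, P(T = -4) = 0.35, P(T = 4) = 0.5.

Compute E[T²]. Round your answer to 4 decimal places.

E[T²] = (-6)²(0.15) + (-4)²(0.35) + (4)²(0.5) = 19

19.0000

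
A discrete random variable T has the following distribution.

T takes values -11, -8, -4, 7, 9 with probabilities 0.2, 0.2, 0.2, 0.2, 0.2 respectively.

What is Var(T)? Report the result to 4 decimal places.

E[T] = (-11)(0.2) + (-8)(0.2) + (-4)(0.2) + (7)(0.2) + (9)(0.2) = -1.4
E[T²] = (-11)²(0.2) + (-8)²(0.2) + (-4)²(0.2) + (7)²(0.2) + (9)²(0.2) = 66.2
Var(T) = E[T²] − (E[T])² = 66.2 − (-1.4)² = 64.24

64.2400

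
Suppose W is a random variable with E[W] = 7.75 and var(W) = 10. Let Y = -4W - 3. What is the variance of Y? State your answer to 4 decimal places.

160.0000

var(-4W - 3) = (-4)²·var(W) = 16·10 = 160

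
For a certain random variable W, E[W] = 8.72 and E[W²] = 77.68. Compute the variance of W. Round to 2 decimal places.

1.64

Var(W) = 77.68 − (8.72)² = 1.6416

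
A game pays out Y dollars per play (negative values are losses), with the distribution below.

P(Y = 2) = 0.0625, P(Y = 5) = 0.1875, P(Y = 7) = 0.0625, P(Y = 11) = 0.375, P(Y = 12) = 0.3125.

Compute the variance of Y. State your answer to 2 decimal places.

10.48

E[Y] = (2)(0.0625) + (5)(0.1875) + (7)(0.0625) + (11)(0.375) + (12)(0.3125) = 9.375
E[Y²] = (2)²(0.0625) + (5)²(0.1875) + (7)²(0.0625) + (11)²(0.375) + (12)²(0.3125) = 98.375
V(Y) = E[Y²] − (E[Y])² = 98.375 − (9.375)² = 10.484375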